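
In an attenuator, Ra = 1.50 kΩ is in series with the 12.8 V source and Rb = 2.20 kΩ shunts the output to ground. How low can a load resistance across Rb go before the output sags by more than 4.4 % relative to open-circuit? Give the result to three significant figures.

Output resistance R_th = Ra‖Rb = (1500 × 2200)/3700 = 891.9 Ω.
The fractional drop is R_th/(R_th + R_L); requiring this ≤ 0.0440 gives R_L ≥ R_th(1/0.0440 − 1) = 891.9 × 21.73 = 19.4 kΩ.

R_L(min) ≈ 19.4 kΩ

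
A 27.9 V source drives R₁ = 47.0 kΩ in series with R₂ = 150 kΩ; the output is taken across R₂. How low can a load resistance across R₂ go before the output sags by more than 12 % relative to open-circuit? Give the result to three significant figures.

R_L(min) ≈ 262 kΩ

Output resistance R_th = R₁‖R₂ = (47.0 × 150)/197.0 = 35.79 kΩ.
The fractional drop is R_th/(R_th + R_L); requiring this ≤ 0.120 gives R_L ≥ R_th(1/0.120 − 1) = 35.79 × 7.333 = 262 kΩ.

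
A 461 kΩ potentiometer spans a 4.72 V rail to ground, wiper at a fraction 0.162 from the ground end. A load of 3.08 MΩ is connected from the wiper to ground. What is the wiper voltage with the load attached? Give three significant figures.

The wiper splits the pot into (1−α)R = 386.3 kΩ above and αR = 74.68 kΩ below.
Lower section ‖ load = 72.91 kΩ.
V_wiper = 4.72 × 72.91/(386.3 + 72.91) = 0.749 V.

V ≈ 0.749 V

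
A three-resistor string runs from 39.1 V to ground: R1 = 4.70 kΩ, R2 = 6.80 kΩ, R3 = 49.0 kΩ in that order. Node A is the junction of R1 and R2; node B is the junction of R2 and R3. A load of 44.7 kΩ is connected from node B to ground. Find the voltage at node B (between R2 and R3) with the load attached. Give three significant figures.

V ≈ 26.2 V

At node B, R3 is in parallel with the load: R3‖R_L = 23.38 kΩ.
Below node A the resistance is R2 + (R3‖R_L) = 30.18 kΩ, so V_A = 39.1 × 30.18/34.88 = 33.83 V.
Then V_B = V_A × (R3‖R_L)/(R2 + R3‖R_L) = 33.83 × 23.38/30.18 = 26.2 V.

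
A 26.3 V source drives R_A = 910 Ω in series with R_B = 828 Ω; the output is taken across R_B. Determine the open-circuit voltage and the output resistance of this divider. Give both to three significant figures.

V_th is the open-circuit tap voltage: 26.3 × 828/(910 + 828) = 12.5 V.
With the supply zeroed, R_A and R_B appear in parallel from the tap: R_th = R_A‖R_B = (910 × 828)/1738 = 434 Ω.

V_th = 12.5 V, R_th = 434 Ω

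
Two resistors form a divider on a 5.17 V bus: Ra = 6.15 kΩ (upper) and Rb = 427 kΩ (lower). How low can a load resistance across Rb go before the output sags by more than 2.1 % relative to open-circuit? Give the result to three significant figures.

Output resistance R_th = Ra‖Rb = (6.15 × 427)/433.1 = 6.063 kΩ.
The fractional drop is R_th/(R_th + R_L); requiring this ≤ 0.0210 gives R_L ≥ R_th(1/0.0210 − 1) = 6.063 × 46.62 = 283 kΩ.

R_L(min) ≈ 283 kΩ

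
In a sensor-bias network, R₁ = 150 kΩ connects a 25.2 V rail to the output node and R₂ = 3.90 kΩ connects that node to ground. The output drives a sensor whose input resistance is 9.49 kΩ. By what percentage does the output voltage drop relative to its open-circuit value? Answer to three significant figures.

Unloaded V = 25.2 × 3.90/153.9 = 0.6386 V.
Loaded: R₂‖R_L = 2.764 kΩ, giving V = 25.2 × 2.764/152.8 = 0.4560 V.
Drop = (0.6386 − 0.4560) / 0.6386 = 28.6 %.

28.6 %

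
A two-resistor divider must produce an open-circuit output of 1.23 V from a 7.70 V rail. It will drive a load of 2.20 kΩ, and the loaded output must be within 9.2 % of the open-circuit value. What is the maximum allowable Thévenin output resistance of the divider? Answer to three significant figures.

R_th ≤ 223 Ω

Loading drop = R_th/(R_th + R_L) ≤ 0.0920, so R_th ≤ R_L · ε/(1−ε) = 2.20 kΩ × 0.0920/0.9080 = 223 Ω.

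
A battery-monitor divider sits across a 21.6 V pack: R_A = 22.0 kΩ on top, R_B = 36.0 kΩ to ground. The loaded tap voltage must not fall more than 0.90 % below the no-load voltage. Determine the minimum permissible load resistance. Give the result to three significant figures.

Output resistance R_th = R_A‖R_B = (22.0 × 36.0)/58.00 = 13.66 kΩ.
The fractional drop is R_th/(R_th + R_L); requiring this ≤ 0.00900 gives R_L ≥ R_th(1/0.00900 − 1) = 13.66 × 110.1 = 1.50 MΩ.

R_L(min) ≈ 1.50 MΩ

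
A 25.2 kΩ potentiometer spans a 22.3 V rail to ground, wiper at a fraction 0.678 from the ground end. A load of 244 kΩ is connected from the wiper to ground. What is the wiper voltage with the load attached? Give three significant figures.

V ≈ 14.8 V

The wiper splits the pot into (1−α)R = 8.114 kΩ above and αR = 17.09 kΩ below.
Lower section ‖ load = 15.97 kΩ.
V_wiper = 22.3 × 15.97/(8.114 + 15.97) = 14.8 V.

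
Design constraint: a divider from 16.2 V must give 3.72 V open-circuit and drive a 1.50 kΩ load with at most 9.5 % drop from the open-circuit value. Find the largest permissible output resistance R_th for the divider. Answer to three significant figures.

Loading drop = R_th/(R_th + R_L) ≤ 0.0950, so R_th ≤ R_L · ε/(1−ε) = 1.50 kΩ × 0.0950/0.9050 = 157 Ω.

R_th ≤ 157 Ω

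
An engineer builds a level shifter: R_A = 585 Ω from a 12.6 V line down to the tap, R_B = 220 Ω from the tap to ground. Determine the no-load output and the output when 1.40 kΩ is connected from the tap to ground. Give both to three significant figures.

Open-circuit: V = 12.6 × 220/(585 + 220) = 3.44 V.
With the load, R_B becomes R_B‖R_L = 190.1 Ω, so V = 12.6 × 190.1/775.1 = 3.09 V.

Unloaded: 3.44 V; loaded: 3.09 V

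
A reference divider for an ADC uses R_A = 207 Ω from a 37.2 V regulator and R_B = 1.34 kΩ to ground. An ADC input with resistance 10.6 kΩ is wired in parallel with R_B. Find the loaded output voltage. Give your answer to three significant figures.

V_out ≈ 31.7 V

The load sits in parallel with R_B: R_B‖R_L = (1340 × 10600) / (1340 + 10600) = 1190 Ω.
V_out = 37.2 × 1190 / (207 + 1190) = 37.2 × 1190/1397 = 31.7 V.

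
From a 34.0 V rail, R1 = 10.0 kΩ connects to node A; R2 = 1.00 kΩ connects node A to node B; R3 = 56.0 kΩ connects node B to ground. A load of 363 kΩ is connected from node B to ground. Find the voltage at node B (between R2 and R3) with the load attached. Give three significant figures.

At node B, R3 is in parallel with the load: R3‖R_L = 48.52 kΩ.
Below node A the resistance is R2 + (R3‖R_L) = 49.52 kΩ, so V_A = 34.0 × 49.52/59.52 = 28.29 V.
Then V_B = V_A × (R3‖R_L)/(R2 + R3‖R_L) = 28.29 × 48.52/49.52 = 27.7 V.

V ≈ 27.7 V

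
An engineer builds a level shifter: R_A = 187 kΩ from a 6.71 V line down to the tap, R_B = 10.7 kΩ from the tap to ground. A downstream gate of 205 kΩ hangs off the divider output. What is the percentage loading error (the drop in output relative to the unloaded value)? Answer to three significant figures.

4.70 %

The divider's output (Thévenin) resistance is R_A‖R_B = 10.12 kΩ.
Fractional drop under load = R_th/(R_th + R_L) = 10.12 / (10.12 + 205) = 0.04705.
So the output falls by 4.70 %.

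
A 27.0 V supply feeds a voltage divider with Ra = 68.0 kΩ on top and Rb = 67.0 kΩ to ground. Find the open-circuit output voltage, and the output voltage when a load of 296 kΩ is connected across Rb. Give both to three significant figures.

Unloaded: 13.4 V; loaded: 12.0 V

Open-circuit: V = 27.0 × 67.0/(68.0 + 67.0) = 13.4 V.
With the load, Rb becomes Rb‖R_L = 54.63 kΩ, so V = 27.0 × 54.63/122.6 = 12.0 V.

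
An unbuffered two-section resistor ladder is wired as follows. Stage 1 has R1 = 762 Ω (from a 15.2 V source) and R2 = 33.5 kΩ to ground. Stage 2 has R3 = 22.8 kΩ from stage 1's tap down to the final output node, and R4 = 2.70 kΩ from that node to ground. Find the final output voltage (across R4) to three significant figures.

Stage 2 presents R3+R4 = 25500 Ω as a load on stage 1's tap.
Stage 1's lower leg becomes R2‖(R3+R4) = 14480 Ω, so V_mid = 15.2 × 14480/15240 = 14.44 V.
Stage 2 is itself unloaded: V_out = V_mid × R4/(R3+R4) = 14.44 × 2700/25500 = 1.53 V.

V_out ≈ 1.53 V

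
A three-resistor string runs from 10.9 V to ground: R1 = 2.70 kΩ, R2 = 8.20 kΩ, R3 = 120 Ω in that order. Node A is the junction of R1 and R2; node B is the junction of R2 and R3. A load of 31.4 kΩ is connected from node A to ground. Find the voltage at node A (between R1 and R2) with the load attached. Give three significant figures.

V ≈ 7.73 V

Below node A the series string R2+R3 = 8320 Ω sits in parallel with the 31400 Ω load: 6577 Ω.
V_A = 10.9 × 6577/(2700 + 6577) = 7.73 V.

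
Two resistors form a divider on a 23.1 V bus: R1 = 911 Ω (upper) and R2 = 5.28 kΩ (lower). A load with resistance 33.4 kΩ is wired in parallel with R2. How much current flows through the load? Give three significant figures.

R2‖R_L = 4559 Ω; V_out = 23.1 × 4559/5470 = 19.25 V.
I_L = V_out / R_L = 19.25 / 33.4 kΩ = 0.576 mA.

I_L ≈ 0.576 mA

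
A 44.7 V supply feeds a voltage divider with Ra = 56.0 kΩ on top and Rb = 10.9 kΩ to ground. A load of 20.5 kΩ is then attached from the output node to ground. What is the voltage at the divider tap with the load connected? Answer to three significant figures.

V_out ≈ 5.04 V

The load sits in parallel with Rb: Rb‖R_L = (10.9 × 20.5) / (10.9 + 20.5) = 7.116 kΩ.
V_out = 44.7 × 7.116 / (56.0 + 7.116) = 44.7 × 7.116/63.12 = 5.04 V.
(Unloaded it would have been 7.28 V.)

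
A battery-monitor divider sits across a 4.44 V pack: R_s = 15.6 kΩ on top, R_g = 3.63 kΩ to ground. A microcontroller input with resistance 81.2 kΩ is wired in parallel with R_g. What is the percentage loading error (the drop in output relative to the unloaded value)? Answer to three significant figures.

3.50 %

The divider's output (Thévenin) resistance is R_s‖R_g = 2.945 kΩ.
Fractional drop under load = R_th/(R_th + R_L) = 2.945 / (2.945 + 81.2) = 0.03500.
So the output falls by 3.50 %.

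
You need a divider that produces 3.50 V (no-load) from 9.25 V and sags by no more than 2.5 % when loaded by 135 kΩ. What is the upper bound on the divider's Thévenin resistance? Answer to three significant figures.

Loading drop = R_th/(R_th + R_L) ≤ 0.0250, so R_th ≤ R_L · ε/(1−ε) = 135 kΩ × 0.0250/0.9750 = 3.46 kΩ.

R_th ≤ 3.46 kΩ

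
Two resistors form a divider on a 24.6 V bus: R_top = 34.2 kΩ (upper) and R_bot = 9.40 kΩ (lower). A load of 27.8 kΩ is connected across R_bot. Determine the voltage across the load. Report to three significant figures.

The load sits in parallel with R_bot: R_bot‖R_L = (9.40 × 27.8) / (9.40 + 27.8) = 7.025 kΩ.
V_out = 24.6 × 7.025 / (34.2 + 7.025) = 24.6 × 7.025/41.22 = 4.19 V.

V_out ≈ 4.19 V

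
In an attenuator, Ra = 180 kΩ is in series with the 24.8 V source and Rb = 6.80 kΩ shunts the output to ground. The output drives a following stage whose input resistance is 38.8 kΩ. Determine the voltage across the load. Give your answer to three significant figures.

V_out ≈ 0.772 V

The load sits in parallel with Rb: Rb‖R_L = (6.80 × 38.8) / (6.80 + 38.8) = 5.786 kΩ.
V_out = 24.8 × 5.786 / (180 + 5.786) = 24.8 × 5.786/185.8 = 0.772 V.
(Unloaded it would have been 0.903 V.)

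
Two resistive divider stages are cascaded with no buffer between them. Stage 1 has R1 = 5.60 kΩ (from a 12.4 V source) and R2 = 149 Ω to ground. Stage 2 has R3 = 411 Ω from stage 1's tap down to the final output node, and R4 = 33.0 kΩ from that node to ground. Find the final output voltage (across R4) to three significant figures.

Stage 2 presents R3+R4 = 33410 Ω as a load on stage 1's tap.
Stage 1's lower leg becomes R2‖(R3+R4) = 148.3 Ω, so V_mid = 12.4 × 148.3/5748 = 0.3200 V.
Stage 2 is itself unloaded: V_out = V_mid × R4/(R3+R4) = 0.3200 × 33000/33410 = 0.316 V.

V_out ≈ 0.316 V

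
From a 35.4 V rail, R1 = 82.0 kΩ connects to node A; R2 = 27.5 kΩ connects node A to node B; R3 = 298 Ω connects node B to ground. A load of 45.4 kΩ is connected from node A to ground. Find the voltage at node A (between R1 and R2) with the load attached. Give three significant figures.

V ≈ 6.15 V

Below node A the series string R2+R3 = 27800 Ω sits in parallel with the 45400 Ω load: 17240 Ω.
V_A = 35.4 × 17240/(82000 + 17240) = 6.15 V.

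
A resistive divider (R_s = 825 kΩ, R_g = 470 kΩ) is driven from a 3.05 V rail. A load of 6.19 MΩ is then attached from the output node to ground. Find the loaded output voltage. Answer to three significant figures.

V_out ≈ 1.06 V

The load sits in parallel with R_g: R_g‖R_L = (470 × 6190) / (470 + 6190) = 436.8 kΩ.
V_out = 3.05 × 436.8 / (825 + 436.8) = 3.05 × 436.8/1262 = 1.06 V.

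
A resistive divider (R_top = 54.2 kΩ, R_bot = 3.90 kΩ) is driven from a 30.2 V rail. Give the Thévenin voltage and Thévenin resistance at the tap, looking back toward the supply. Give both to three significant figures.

V_th is the open-circuit tap voltage: 30.2 × 3.90/(54.2 + 3.90) = 2.03 V.
With the supply zeroed, R_top and R_bot appear in parallel from the tap: R_th = R_top‖R_bot = (54.2 × 3.90)/58.10 = 3.64 kΩ.

V_th = 2.03 V, R_th = 3.64 kΩ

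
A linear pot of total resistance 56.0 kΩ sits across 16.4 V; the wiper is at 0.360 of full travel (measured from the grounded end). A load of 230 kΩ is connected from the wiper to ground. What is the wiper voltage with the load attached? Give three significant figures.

The wiper splits the pot into (1−α)R = 35.84 kΩ above and αR = 20.16 kΩ below.
Lower section ‖ load = 18.54 kΩ.
V_wiper = 16.4 × 18.54/(35.84 + 18.54) = 5.59 V.

V ≈ 5.59 V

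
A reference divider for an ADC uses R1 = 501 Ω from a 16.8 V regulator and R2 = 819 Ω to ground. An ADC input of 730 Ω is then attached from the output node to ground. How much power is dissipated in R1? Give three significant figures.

P ≈ 180 mW

Total resistance from the source is R1 + (R2‖R_L) = 887.0 Ω, so I = 16.8/887.0 Ω = 18.94 mA.
P = I²·R1 = (18.94 mA)² × 501 Ω = 180 mW.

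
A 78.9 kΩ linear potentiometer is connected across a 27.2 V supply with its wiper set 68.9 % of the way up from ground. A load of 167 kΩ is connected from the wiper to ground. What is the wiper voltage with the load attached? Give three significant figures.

The wiper splits the pot into (1−α)R = 24.54 kΩ above and αR = 54.36 kΩ below.
Lower section ‖ load = 41.01 kΩ.
V_wiper = 27.2 × 41.01/(24.54 + 41.01) = 17.0 V.

V ≈ 17.0 V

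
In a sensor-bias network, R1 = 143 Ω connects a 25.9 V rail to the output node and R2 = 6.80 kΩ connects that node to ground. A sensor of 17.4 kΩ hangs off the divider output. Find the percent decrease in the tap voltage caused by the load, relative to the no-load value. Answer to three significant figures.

0.798 %

The divider's output (Thévenin) resistance is R1‖R2 = 140.1 Ω.
Fractional drop under load = R_th/(R_th + R_L) = 140.1 / (140.1 + 17400) = 0.007985.
So the output falls by 0.798 %.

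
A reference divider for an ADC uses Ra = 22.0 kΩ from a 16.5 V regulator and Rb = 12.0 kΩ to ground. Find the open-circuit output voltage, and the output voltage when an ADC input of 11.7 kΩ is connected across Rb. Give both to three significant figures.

Unloaded: 5.82 V; loaded: 3.50 V

Open-circuit: V = 16.5 × 12.0/(22.0 + 12.0) = 5.82 V.
With the load, Rb becomes Rb‖R_L = 5.924 kΩ, so V = 16.5 × 5.924/27.92 = 3.50 V.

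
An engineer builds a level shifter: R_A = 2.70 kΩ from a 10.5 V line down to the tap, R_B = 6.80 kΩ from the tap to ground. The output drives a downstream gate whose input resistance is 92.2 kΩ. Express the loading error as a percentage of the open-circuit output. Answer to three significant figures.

The divider's output (Thévenin) resistance is R_A‖R_B = 1.933 kΩ.
Fractional drop under load = R_th/(R_th + R_L) = 1.933 / (1.933 + 92.2) = 0.02053.
So the output falls by 2.05 %.

2.05 %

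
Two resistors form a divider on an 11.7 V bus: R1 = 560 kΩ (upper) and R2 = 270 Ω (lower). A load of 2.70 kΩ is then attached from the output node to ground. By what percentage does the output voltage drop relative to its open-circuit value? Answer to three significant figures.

9.09 %

Unloaded V = 11.7 × 270/560300 = 0.0056384 V.
Loaded: R2‖R_L = 245.5 Ω, giving V = 11.7 × 245.5/560200 = 0.0051260 V.
Drop = (0.0056384 − 0.0051260) / 0.0056384 = 9.09 %.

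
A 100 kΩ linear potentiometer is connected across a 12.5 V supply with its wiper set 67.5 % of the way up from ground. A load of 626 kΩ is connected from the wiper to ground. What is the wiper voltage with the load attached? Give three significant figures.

V ≈ 8.15 V

The wiper splits the pot into (1−α)R = 32.50 kΩ above and αR = 67.50 kΩ below.
Lower section ‖ load = 60.93 kΩ.
V_wiper = 12.5 × 60.93/(32.50 + 60.93) = 8.15 V.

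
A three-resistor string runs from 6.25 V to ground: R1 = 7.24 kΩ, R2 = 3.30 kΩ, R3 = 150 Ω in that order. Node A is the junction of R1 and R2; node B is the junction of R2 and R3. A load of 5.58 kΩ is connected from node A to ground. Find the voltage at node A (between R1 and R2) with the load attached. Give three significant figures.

Below node A the series string R2+R3 = 3450 Ω sits in parallel with the 5580 Ω load: 2132 Ω.
V_A = 6.25 × 2132/(7240 + 2132) = 1.42 V.

V ≈ 1.42 V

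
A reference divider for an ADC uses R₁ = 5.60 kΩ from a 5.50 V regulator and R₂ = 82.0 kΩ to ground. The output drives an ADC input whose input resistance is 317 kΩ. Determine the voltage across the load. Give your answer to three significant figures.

The load sits in parallel with R₂: R₂‖R_L = (82.0 × 317) / (82.0 + 317) = 65.15 kΩ.
V_out = 5.50 × 65.15 / (5.60 + 65.15) = 5.50 × 65.15/70.75 = 5.06 V.

V_out ≈ 5.06 V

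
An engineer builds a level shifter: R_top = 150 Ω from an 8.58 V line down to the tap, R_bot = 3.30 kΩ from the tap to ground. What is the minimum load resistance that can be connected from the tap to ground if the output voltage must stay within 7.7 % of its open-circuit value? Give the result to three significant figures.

Output resistance R_th = R_top‖R_bot = (150 × 3300)/3450 = 143.5 Ω.
The fractional drop is R_th/(R_th + R_L); requiring this ≤ 0.0770 gives R_L ≥ R_th(1/0.0770 − 1) = 143.5 × 11.99 = 1.72 kΩ.

R_L(min) ≈ 1.72 kΩ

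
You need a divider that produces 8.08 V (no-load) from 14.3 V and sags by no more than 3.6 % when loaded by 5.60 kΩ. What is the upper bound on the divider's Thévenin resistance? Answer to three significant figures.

R_th ≤ 209 Ω

Loading drop = R_th/(R_th + R_L) ≤ 0.0360, so R_th ≤ R_L · ε/(1−ε) = 5.60 kΩ × 0.0360/0.9640 = 209 Ω.
(Any R1, R2 with R2/(R1+R2) = 0.565 and R1‖R2 ≤ 209 Ω will meet the spec.)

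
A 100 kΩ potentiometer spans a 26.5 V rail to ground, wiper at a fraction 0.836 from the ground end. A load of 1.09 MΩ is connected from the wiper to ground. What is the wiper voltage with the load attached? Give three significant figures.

V ≈ 21.9 V

The wiper splits the pot into (1−α)R = 16.40 kΩ above and αR = 83.60 kΩ below.
Lower section ‖ load = 77.64 kΩ.
V_wiper = 26.5 × 77.64/(16.40 + 77.64) = 21.9 V.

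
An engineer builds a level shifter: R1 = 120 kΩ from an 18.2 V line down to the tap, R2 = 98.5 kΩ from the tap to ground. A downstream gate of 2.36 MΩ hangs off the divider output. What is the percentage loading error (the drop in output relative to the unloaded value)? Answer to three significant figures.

2.24 %

The divider's output (Thévenin) resistance is R1‖R2 = 54.10 kΩ.
Fractional drop under load = R_th/(R_th + R_L) = 54.10 / (54.10 + 2360) = 0.02241.
So the output falls by 2.24 %.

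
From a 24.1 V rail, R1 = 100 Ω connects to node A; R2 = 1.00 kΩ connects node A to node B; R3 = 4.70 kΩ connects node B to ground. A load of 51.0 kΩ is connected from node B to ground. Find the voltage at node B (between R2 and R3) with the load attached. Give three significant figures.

At node B, R3 is in parallel with the load: R3‖R_L = 4303 Ω.
Below node A the resistance is R2 + (R3‖R_L) = 5303 Ω, so V_A = 24.1 × 5303/5403 = 23.65 V.
Then V_B = V_A × (R3‖R_L)/(R2 + R3‖R_L) = 23.65 × 4303/5303 = 19.2 V.

V ≈ 19.2 V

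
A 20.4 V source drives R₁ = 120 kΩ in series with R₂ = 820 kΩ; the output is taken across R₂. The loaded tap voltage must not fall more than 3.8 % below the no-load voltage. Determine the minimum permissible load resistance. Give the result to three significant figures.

Output resistance R_th = R₁‖R₂ = (120 × 820)/940.0 = 104.7 kΩ.
The fractional drop is R_th/(R_th + R_L); requiring this ≤ 0.0380 gives R_L ≥ R_th(1/0.0380 − 1) = 104.7 × 25.32 = 2.65 MΩ.

R_L(min) ≈ 2.65 MΩ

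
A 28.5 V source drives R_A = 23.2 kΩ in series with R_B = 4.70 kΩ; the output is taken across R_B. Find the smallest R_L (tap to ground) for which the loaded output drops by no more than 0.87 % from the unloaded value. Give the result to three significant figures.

Output resistance R_th = R_A‖R_B = (23.2 × 4.70)/27.90 = 3.908 kΩ.
The fractional drop is R_th/(R_th + R_L); requiring this ≤ 0.00870 gives R_L ≥ R_th(1/0.00870 − 1) = 3.908 × 113.9 = 445 kΩ.

R_L(min) ≈ 445 kΩ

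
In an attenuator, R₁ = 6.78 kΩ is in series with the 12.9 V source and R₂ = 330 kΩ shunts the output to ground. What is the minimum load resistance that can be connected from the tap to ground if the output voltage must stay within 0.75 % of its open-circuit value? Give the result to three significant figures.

R_L(min) ≈ 879 kΩ

Output resistance R_th = R₁‖R₂ = (6.78 × 330)/336.8 = 6.644 kΩ.
The fractional drop is R_th/(R_th + R_L); requiring this ≤ 0.00750 gives R_L ≥ R_th(1/0.00750 − 1) = 6.644 × 132.3 = 879 kΩ.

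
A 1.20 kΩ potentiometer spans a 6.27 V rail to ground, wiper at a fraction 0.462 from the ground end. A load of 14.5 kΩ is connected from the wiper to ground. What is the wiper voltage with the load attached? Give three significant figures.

The wiper splits the pot into (1−α)R = 645.6 Ω above and αR = 554.4 Ω below.
Lower section ‖ load = 534.0 Ω.
V_wiper = 6.27 × 534.0/(645.6 + 534.0) = 2.84 V.

V ≈ 2.84 V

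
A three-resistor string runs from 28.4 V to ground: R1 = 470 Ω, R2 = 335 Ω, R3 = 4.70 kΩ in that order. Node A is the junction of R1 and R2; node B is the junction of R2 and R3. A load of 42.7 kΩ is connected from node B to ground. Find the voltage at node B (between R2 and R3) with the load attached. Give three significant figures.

V ≈ 23.9 V

At node B, R3 is in parallel with the load: R3‖R_L = 4234 Ω.
Below node A the resistance is R2 + (R3‖R_L) = 4569 Ω, so V_A = 28.4 × 4569/5039 = 25.75 V.
Then V_B = V_A × (R3‖R_L)/(R2 + R3‖R_L) = 25.75 × 4234/4569 = 23.9 V.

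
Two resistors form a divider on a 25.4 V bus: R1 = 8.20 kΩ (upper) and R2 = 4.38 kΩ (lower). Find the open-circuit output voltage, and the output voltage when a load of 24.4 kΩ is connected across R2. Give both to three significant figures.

Unloaded: 8.84 V; loaded: 7.92 V

Open-circuit: V = 25.4 × 4.38/(8.20 + 4.38) = 8.84 V.
With the load, R2 becomes R2‖R_L = 3.713 kΩ, so V = 25.4 × 3.713/11.91 = 7.92 V.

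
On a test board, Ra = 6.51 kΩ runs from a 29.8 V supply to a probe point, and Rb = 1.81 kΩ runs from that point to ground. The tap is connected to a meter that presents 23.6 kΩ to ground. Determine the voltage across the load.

The load sits in parallel with Rb: Rb‖R_L = (1.81 × 23.6) / (1.81 + 23.6) = 1.681 kΩ.
V_out = 29.8 × 1.681 / (6.51 + 1.681) = 29.8 × 1.681/8.191 = 6.12 V.
(Unloaded it would have been 6.48 V.)

V_out ≈ 6.12 V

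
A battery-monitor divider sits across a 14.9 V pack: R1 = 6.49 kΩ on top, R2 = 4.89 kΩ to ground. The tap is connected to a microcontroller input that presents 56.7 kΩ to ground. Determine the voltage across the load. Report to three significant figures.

The load sits in parallel with R2: R2‖R_L = (4.89 × 56.7) / (4.89 + 56.7) = 4.502 kΩ.
V_out = 14.9 × 4.502 / (6.49 + 4.502) = 14.9 × 4.502/10.99 = 6.10 V.

V_out ≈ 6.10 V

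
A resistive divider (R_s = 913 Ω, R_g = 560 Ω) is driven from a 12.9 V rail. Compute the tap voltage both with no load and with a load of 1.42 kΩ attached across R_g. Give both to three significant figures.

Open-circuit: V = 12.9 × 560/(913 + 560) = 4.90 V.
With the load, R_g becomes R_g‖R_L = 401.6 Ω, so V = 12.9 × 401.6/1315 = 3.94 V.

Unloaded: 4.90 V; loaded: 3.94 V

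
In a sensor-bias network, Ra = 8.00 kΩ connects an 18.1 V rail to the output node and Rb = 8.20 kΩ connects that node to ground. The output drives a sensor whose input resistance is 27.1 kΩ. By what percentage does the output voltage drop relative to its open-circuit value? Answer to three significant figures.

The divider's output (Thévenin) resistance is Ra‖Rb = 4.049 kΩ.
Fractional drop under load = R_th/(R_th + R_L) = 4.049 / (4.049 + 27.1) = 0.1300.
So the output falls by 13.0 %.

13.0 %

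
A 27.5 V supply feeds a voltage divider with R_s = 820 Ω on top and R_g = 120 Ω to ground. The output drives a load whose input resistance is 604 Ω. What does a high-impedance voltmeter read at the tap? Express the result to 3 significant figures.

The load sits in parallel with R_g: R_g‖R_L = (120 × 604) / (120 + 604) = 100.1 Ω.
V_out = 27.5 × 100.1 / (820 + 100.1) = 27.5 × 100.1/920.1 = 2.99 V.

V_out ≈ 2.99 V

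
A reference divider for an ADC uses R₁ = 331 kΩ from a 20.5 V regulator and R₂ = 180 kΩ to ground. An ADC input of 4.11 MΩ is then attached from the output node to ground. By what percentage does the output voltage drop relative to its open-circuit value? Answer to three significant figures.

The divider's output (Thévenin) resistance is R₁‖R₂ = 116.6 kΩ.
Fractional drop under load = R_th/(R_th + R_L) = 116.6 / (116.6 + 4110) = 0.02759.
So the output falls by 2.76 %.

2.76 %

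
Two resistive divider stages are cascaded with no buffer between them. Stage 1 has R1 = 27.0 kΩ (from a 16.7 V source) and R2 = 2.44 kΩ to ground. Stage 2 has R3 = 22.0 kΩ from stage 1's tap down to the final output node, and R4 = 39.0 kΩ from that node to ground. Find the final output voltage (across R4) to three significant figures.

V_out ≈ 0.854 V

Stage 2 presents R3+R4 = 61.00 kΩ as a load on stage 1's tap.
Stage 1's lower leg becomes R2‖(R3+R4) = 2.346 kΩ, so V_mid = 16.7 × 2.346/29.35 = 1.335 V.
Stage 2 is itself unloaded: V_out = V_mid × R4/(R3+R4) = 1.335 × 39.0/61.00 = 0.854 V.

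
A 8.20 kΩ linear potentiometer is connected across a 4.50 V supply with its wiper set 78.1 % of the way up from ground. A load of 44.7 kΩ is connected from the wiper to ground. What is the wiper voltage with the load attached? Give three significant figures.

The wiper splits the pot into (1−α)R = 1.796 kΩ above and αR = 6.404 kΩ below.
Lower section ‖ load = 5.602 kΩ.
V_wiper = 4.50 × 5.602/(1.796 + 5.602) = 3.41 V.

V ≈ 3.41 V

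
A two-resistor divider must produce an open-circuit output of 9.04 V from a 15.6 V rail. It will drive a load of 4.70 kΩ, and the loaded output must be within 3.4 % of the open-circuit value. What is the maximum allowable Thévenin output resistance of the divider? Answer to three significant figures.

R_th ≤ 165 Ω

Loading drop = R_th/(R_th + R_L) ≤ 0.0340, so R_th ≤ R_L · ε/(1−ε) = 4.70 kΩ × 0.0340/0.9660 = 165 Ω.
(Any R1, R2 with R2/(R1+R2) = 0.579 and R1‖R2 ≤ 165 Ω will meet the spec.)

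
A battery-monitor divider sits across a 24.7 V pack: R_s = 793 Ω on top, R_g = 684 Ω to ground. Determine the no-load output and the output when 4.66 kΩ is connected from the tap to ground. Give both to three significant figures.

Open-circuit: V = 24.7 × 684/(793 + 684) = 11.4 V.
With the load, R_g becomes R_g‖R_L = 596.5 Ω, so V = 24.7 × 596.5/1389 = 10.6 V.

Unloaded: 11.4 V; loaded: 10.6 V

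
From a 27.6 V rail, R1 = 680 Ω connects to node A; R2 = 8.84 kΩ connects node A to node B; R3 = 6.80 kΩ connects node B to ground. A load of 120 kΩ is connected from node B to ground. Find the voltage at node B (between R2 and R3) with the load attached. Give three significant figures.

At node B, R3 is in parallel with the load: R3‖R_L = 6435 Ω.
Below node A the resistance is R2 + (R3‖R_L) = 15280 Ω, so V_A = 27.6 × 15280/15960 = 26.42 V.
Then V_B = V_A × (R3‖R_L)/(R2 + R3‖R_L) = 26.42 × 6435/15280 = 11.1 V.

V ≈ 11.1 V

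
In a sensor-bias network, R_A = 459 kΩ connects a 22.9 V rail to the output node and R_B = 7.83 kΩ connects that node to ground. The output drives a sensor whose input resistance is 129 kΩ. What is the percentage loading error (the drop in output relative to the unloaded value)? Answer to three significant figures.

The divider's output (Thévenin) resistance is R_A‖R_B = 7.699 kΩ.
Fractional drop under load = R_th/(R_th + R_L) = 7.699 / (7.699 + 129) = 0.05632.
So the output falls by 5.63 %.

5.63 %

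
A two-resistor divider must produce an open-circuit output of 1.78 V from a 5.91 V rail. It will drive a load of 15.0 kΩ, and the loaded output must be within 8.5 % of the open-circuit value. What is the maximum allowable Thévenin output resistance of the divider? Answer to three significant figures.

Loading drop = R_th/(R_th + R_L) ≤ 0.0850, so R_th ≤ R_L · ε/(1−ε) = 15.0 kΩ × 0.0850/0.9150 = 1.39 kΩ.
(Any R1, R2 with R2/(R1+R2) = 0.301 and R1‖R2 ≤ 1.39 kΩ will meet the spec.)

R_th ≤ 1.39 kΩ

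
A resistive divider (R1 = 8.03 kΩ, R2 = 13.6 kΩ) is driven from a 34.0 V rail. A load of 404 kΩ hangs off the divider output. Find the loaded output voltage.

The load sits in parallel with R2: R2‖R_L = (13.6 × 404) / (13.6 + 404) = 13.16 kΩ.
V_out = 34.0 × 13.16 / (8.03 + 13.16) = 34.0 × 13.16/21.19 = 21.1 V.

V_out ≈ 21.1 V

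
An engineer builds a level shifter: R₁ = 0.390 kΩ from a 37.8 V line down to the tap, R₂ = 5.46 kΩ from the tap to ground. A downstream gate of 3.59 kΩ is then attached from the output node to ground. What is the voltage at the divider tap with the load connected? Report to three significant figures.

V_out ≈ 32.0 V

The load sits in parallel with R₂: R₂‖R_L = (5460 × 3590) / (5460 + 3590) = 2166 Ω.
V_out = 37.8 × 2166 / (390 + 2166) = 37.8 × 2166/2556 = 32.0 V.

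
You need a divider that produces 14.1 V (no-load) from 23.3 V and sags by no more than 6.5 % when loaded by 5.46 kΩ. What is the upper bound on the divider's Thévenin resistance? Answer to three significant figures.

Loading drop = R_th/(R_th + R_L) ≤ 0.0650, so R_th ≤ R_L · ε/(1−ε) = 5.46 kΩ × 0.0650/0.9350 = 380 Ω.
(Any R1, R2 with R2/(R1+R2) = 0.605 and R1‖R2 ≤ 380 Ω will meet the spec.)

R_th ≤ 380 Ω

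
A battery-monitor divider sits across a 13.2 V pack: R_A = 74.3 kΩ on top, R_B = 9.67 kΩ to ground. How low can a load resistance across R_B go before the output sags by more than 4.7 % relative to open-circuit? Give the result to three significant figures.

R_L(min) ≈ 173 kΩ

Output resistance R_th = R_A‖R_B = (74.3 × 9.67)/83.97 = 8.556 kΩ.
The fractional drop is R_th/(R_th + R_L); requiring this ≤ 0.0470 gives R_L ≥ R_th(1/0.0470 − 1) = 8.556 × 20.28 = 173 kΩ.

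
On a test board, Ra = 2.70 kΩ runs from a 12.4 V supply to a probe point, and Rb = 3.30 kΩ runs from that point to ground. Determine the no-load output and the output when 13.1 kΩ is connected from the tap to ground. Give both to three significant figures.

Unloaded: 6.82 V; loaded: 6.13 V

Open-circuit: V = 12.4 × 3.30/(2.70 + 3.30) = 6.82 V.
With the load, Rb becomes Rb‖R_L = 2.636 kΩ, so V = 12.4 × 2.636/5.336 = 6.13 V.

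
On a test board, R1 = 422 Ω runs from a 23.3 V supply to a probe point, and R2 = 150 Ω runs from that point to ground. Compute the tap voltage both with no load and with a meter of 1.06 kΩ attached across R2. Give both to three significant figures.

Unloaded: 6.11 V; loaded: 5.53 V

Open-circuit: V = 23.3 × 150/(422 + 150) = 6.11 V.
With the load, R2 becomes R2‖R_L = 131.4 Ω, so V = 23.3 × 131.4/553.4 = 5.53 V.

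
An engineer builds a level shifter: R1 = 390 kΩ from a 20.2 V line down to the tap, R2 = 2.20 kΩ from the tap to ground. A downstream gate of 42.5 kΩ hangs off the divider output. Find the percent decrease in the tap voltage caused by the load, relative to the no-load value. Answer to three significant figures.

The divider's output (Thévenin) resistance is R1‖R2 = 2.188 kΩ.
Fractional drop under load = R_th/(R_th + R_L) = 2.188 / (2.188 + 42.5) = 0.04895.
So the output falls by 4.90 %.

4.90 %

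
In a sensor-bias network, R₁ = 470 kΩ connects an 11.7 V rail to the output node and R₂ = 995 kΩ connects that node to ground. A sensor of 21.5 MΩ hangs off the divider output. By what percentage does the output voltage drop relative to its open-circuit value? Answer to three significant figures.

The divider's output (Thévenin) resistance is R₁‖R₂ = 319.2 kΩ.
Fractional drop under load = R_th/(R_th + R_L) = 319.2 / (319.2 + 21500) = 0.01463.
So the output falls by 1.46 %.

1.46 %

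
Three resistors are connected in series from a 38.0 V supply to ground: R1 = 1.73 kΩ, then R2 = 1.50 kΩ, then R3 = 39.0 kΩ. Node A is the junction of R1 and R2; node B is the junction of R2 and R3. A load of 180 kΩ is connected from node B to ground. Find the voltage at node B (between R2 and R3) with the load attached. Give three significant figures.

At node B, R3 is in parallel with the load: R3‖R_L = 32.05 kΩ.
Below node A the resistance is R2 + (R3‖R_L) = 33.55 kΩ, so V_A = 38.0 × 33.55/35.28 = 36.14 V.
Then V_B = V_A × (R3‖R_L)/(R2 + R3‖R_L) = 36.14 × 32.05/33.55 = 34.5 V.

V ≈ 34.5 V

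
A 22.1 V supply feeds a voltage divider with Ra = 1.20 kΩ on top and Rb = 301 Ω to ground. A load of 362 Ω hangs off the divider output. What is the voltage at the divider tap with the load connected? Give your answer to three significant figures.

The load sits in parallel with Rb: Rb‖R_L = (301 × 362) / (301 + 362) = 164.3 Ω.
V_out = 22.1 × 164.3 / (1200 + 164.3) = 22.1 × 164.3/1364 = 2.66 V.

V_out ≈ 2.66 V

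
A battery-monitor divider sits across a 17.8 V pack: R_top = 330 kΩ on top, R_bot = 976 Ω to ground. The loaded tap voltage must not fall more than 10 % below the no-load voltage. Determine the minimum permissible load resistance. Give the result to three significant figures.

R_L(min) ≈ 8.76 kΩ

Output resistance R_th = R_top‖R_bot = (330000 × 976)/331000 = 973.1 Ω.
The fractional drop is R_th/(R_th + R_L); requiring this ≤ 0.100 gives R_L ≥ R_th(1/0.100 − 1) = 973.1 × 9.000 = 8.76 kΩ.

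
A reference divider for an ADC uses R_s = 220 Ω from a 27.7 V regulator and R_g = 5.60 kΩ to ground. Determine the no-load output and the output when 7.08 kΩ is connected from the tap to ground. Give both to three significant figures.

Open-circuit: V = 27.7 × 5600/(220 + 5600) = 26.7 V.
With the load, R_g becomes R_g‖R_L = 3127 Ω, so V = 27.7 × 3127/3347 = 25.9 V.

Unloaded: 26.7 V; loaded: 25.9 V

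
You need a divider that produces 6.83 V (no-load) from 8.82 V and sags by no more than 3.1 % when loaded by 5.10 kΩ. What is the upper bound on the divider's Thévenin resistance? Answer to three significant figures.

R_th ≤ 163 Ω

Loading drop = R_th/(R_th + R_L) ≤ 0.0310, so R_th ≤ R_L · ε/(1−ε) = 5.10 kΩ × 0.0310/0.9690 = 163 Ω.
(Any R1, R2 with R2/(R1+R2) = 0.774 and R1‖R2 ≤ 163 Ω will meet the spec.)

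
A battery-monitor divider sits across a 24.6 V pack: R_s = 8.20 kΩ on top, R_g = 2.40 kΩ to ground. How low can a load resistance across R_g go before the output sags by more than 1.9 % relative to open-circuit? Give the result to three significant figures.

Output resistance R_th = R_s‖R_g = (8.20 × 2.40)/10.60 = 1.857 kΩ.
The fractional drop is R_th/(R_th + R_L); requiring this ≤ 0.0190 gives R_L ≥ R_th(1/0.0190 − 1) = 1.857 × 51.63 = 95.9 kΩ.

R_L(min) ≈ 95.9 kΩ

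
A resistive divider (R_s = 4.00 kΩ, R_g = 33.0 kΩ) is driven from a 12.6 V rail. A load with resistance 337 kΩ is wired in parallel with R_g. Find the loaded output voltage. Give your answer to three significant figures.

The load sits in parallel with R_g: R_g‖R_L = (33.0 × 337) / (33.0 + 337) = 30.06 kΩ.
V_out = 12.6 × 30.06 / (4.00 + 30.06) = 12.6 × 30.06/34.06 = 11.1 V.
(Unloaded it would have been 11.2 V.)

V_out ≈ 11.1 V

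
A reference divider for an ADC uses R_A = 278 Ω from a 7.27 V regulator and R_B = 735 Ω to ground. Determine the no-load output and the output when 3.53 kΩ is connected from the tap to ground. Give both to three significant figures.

Unloaded: 5.27 V; loaded: 4.99 V

Open-circuit: V = 7.27 × 735/(278 + 735) = 5.27 V.
With the load, R_B becomes R_B‖R_L = 608.3 Ω, so V = 7.27 × 608.3/886.3 = 4.99 V.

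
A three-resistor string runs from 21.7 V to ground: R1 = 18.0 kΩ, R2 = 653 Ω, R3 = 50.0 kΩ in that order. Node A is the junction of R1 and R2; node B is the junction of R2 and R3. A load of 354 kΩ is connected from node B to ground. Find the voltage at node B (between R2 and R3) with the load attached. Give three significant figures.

V ≈ 15.2 V

At node B, R3 is in parallel with the load: R3‖R_L = 43810 Ω.
Below node A the resistance is R2 + (R3‖R_L) = 44460 Ω, so V_A = 21.7 × 44460/62460 = 15.45 V.
Then V_B = V_A × (R3‖R_L)/(R2 + R3‖R_L) = 15.45 × 43810/44460 = 15.2 V.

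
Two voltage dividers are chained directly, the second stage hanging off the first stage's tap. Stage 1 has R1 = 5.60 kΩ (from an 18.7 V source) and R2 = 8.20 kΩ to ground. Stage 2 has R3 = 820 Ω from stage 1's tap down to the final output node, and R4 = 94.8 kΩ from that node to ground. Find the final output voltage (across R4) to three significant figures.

Stage 2 presents R3+R4 = 95620 Ω as a load on stage 1's tap.
Stage 1's lower leg becomes R2‖(R3+R4) = 7552 Ω, so V_mid = 18.7 × 7552/13150 = 10.74 V.
Stage 2 is itself unloaded: V_out = V_mid × R4/(R3+R4) = 10.74 × 94800/95620 = 10.6 V.

V_out ≈ 10.6 V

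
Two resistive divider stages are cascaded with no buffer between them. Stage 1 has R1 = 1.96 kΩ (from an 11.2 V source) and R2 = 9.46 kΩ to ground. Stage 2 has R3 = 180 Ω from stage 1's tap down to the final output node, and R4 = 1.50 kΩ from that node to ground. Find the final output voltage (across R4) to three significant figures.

Stage 2 presents R3+R4 = 1680 Ω as a load on stage 1's tap.
Stage 1's lower leg becomes R2‖(R3+R4) = 1427 Ω, so V_mid = 11.2 × 1427/3387 = 4.718 V.
Stage 2 is itself unloaded: V_out = V_mid × R4/(R3+R4) = 4.718 × 1500/1680 = 4.21 V.

V_out ≈ 4.21 V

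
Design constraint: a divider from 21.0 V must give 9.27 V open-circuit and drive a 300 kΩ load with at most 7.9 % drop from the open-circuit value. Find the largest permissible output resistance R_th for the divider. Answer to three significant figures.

R_th ≤ 25.7 kΩ

Loading drop = R_th/(R_th + R_L) ≤ 0.0790, so R_th ≤ R_L · ε/(1−ε) = 300 kΩ × 0.0790/0.9210 = 25.7 kΩ.
(Any R1, R2 with R2/(R1+R2) = 0.441 and R1‖R2 ≤ 25.7 kΩ will meet the spec.)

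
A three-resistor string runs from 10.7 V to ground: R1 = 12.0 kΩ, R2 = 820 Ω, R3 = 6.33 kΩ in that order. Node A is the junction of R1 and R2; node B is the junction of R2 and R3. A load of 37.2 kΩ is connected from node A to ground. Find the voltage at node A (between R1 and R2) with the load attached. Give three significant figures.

V ≈ 3.57 V

Below node A the series string R2+R3 = 7150 Ω sits in parallel with the 37200 Ω load: 5997 Ω.
V_A = 10.7 × 5997/(12000 + 5997) = 3.57 V.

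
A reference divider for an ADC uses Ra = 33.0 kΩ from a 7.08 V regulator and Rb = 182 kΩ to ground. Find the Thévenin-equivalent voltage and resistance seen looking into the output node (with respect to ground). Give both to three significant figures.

V_th = 5.99 V, R_th = 27.9 kΩ

V_th is the open-circuit tap voltage: 7.08 × 182/(33.0 + 182) = 5.99 V.
With the supply zeroed, Ra and Rb appear in parallel from the tap: R_th = Ra‖Rb = (33.0 × 182)/215.0 = 27.9 kΩ.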